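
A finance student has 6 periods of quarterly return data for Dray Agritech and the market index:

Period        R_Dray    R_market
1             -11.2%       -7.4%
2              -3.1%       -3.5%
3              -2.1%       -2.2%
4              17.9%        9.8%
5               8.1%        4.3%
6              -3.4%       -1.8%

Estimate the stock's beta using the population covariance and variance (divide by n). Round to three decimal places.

1.665

Mean R_i = (-11.2 − 3.1 − 2.1 + 17.9 + 8.1 − 3.4) / 6 = 1.0333%
Mean R_m = (-7.4 − 3.5 − 2.2 + 9.8 + 4.3 − 1.8) / 6 = -0.1333%
Σ(R_i − R̄_i)(R_m − R̄_m) = 315.5467  ⇒  Cov = 315.5467 / 6 = 52.5911
Σ(R_m − R̄_m)² = 189.5133  ⇒  Var(R_m) = 189.5133 / 6 = 31.5856
β = Cov / Var(R_m) = 52.5911 / 31.5856 = 1.6650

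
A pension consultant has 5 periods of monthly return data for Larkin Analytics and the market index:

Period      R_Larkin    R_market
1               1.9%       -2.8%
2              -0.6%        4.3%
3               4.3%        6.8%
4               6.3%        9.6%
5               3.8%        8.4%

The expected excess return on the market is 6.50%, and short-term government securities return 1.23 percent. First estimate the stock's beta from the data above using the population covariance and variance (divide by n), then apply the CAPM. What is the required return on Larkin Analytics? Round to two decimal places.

Mean R_i = (1.9 − 0.6 + 4.3 + 6.3 + 3.8) / 5 = 3.1400%
Mean R_m = (-2.8 + 4.3 + 6.8 + 9.6 + 8.4) / 5 = 5.2600%
Σ(R_i − R̄_i)(R_m − R̄_m) = 31.1580  ⇒  Cov = 31.1580 / 5 = 6.2316
Σ(R_m − R̄_m)² = 96.9520  ⇒  Var(R_m) = 96.9520 / 5 = 19.3904
β = Cov / Var(R_m) = 6.2316 / 19.3904 = 0.3214
E(R) = R_f + β × MRP = 1.23% + 0.3214 × 6.50% = 3.32%

3.32%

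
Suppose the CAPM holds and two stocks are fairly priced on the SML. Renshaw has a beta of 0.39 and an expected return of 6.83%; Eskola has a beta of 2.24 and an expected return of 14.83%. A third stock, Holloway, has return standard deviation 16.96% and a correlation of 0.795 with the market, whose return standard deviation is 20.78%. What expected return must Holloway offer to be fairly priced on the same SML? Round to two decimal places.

MRP = (14.83% − 6.83%) / (2.24 − 0.39) = 4.3243%
R_f = 6.83% − 0.39 × 4.3243% = 5.1435%
β_Holloway = ρ·σ_i/σ_m = 0.795 × 16.96 / 20.78 = 0.6489
E(R_Holloway) = R_f + β × MRP = 5.1435% + 0.6489 × 4.3243% = 7.95%

7.95%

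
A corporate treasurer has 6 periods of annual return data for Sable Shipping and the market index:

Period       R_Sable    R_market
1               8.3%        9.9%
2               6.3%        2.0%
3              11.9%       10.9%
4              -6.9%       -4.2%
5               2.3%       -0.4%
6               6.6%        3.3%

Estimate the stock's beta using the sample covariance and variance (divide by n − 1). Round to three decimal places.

Mean R_i = (8.3 + 6.3 + 11.9 − 6.9 + 2.3 + 6.6) / 6 = 4.7500%
Mean R_m = (9.9 + 2.0 + 10.9 − 4.2 − 0.4 + 3.3) / 6 = 3.5833%
Σ(R_i − R̄_i)(R_m − R̄_m) = 172.1950  ⇒  Cov = 172.1950 / 5 = 34.4390
Σ(R_m − R̄_m)² = 172.4683  ⇒  Var(R_m) = 172.4683 / 5 = 34.4937
β = Cov / Var(R_m) = 34.4390 / 34.4937 = 0.9984

0.998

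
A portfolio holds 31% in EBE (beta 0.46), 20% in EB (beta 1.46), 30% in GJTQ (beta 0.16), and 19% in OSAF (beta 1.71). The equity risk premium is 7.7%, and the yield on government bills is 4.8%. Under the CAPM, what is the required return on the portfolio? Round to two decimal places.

11.02%

β_P = Σ w_i β_i = 0.31×0.46 + 0.20×1.46 + 0.30×0.16 + 0.19×1.71 = 0.8075
E(R_P) = R_f + β_P × MRP = 4.8% + 0.8075 × 7.7% = 11.02%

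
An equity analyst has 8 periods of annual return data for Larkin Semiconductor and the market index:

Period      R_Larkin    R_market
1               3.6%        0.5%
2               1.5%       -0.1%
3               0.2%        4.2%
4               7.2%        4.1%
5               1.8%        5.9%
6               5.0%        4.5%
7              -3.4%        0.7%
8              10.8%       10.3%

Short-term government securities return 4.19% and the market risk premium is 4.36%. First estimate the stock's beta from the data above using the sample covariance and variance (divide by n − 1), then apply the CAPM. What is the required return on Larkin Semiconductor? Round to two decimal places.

8.05%

Mean R_i = (3.6 + 1.5 + 0.2 + 7.2 + 1.8 + 5.0 − 3.4 + 10.8) / 8 = 3.3375%
Mean R_m = (0.5 − 0.1 + 4.2 + 4.1 + 5.9 + 4.5 + 0.7 + 10.3) / 8 = 3.7625%
Σ(R_i − R̄_i)(R_m − R̄_m) = 73.5313  ⇒  Cov = 73.5313 / 7 = 10.5045
Σ(R_m − R̄_m)² = 83.0988  ⇒  Var(R_m) = 83.0988 / 7 = 11.8713
β = Cov / Var(R_m) = 10.5045 / 11.8713 = 0.8849
E(R) = R_f + β × MRP = 4.19% + 0.8849 × 4.36% = 8.05%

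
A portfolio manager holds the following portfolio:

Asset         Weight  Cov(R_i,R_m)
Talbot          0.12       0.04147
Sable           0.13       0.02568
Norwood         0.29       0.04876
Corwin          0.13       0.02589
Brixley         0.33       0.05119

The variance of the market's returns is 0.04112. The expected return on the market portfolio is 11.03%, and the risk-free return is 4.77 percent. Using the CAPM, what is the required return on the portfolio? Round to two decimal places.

β_Talbot = 0.04147 / 0.04112 = 1.0085
β_Sable = 0.02568 / 0.04112 = 0.6245
β_Norwood = 0.04876 / 0.04112 = 1.1858
β_Corwin = 0.02589 / 0.04112 = 0.6296
β_Brixley = 0.05119 / 0.04112 = 1.2449
β_P = Σ w_i β_i = 0.12×1.0085 + 0.13×0.6245 + 0.29×1.1858 + 0.13×0.6296 + 0.33×1.2449 = 1.0388
MRP = 11.03% − 4.77% = 6.26%
E(R_P) = R_f + β_P × MRP = 4.77% + 1.0388 × 6.26% = 11.27%

11.27%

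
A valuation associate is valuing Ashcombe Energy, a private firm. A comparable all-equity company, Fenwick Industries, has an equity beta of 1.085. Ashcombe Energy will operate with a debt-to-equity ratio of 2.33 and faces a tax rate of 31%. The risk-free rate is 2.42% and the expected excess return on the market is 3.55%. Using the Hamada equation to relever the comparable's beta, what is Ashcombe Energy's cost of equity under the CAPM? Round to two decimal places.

12.46%

β_L = β_U × [1 + (1 − t)(D/E)] = 1.085 × [1 + (1 − 0.31) × 2.33]
    = 1.085 × [1 + 0.69 × 2.33] = 1.085 × 2.6077 = 2.8294
E(R) = R_f + β_L × MRP = 2.42% + 2.8294 × 3.55% = 12.46%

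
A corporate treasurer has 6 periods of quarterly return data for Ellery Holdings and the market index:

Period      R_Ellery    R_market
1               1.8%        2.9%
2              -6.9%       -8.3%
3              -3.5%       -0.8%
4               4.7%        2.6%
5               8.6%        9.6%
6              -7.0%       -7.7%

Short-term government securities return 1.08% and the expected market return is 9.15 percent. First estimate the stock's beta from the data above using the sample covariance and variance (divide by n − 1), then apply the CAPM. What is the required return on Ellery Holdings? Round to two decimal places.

Mean R_i = (1.8 − 6.9 − 3.5 + 4.7 + 8.6 − 7.0) / 6 = -0.3833%
Mean R_m = (2.9 − 8.3 − 0.8 + 2.6 + 9.6 − 7.7) / 6 = -0.2833%
Σ(R_i − R̄_i)(R_m − R̄_m) = 213.3183  ⇒  Cov = 213.3183 / 5 = 42.6637
Σ(R_m − R̄_m)² = 235.6683  ⇒  Var(R_m) = 235.6683 / 5 = 47.1337
β = Cov / Var(R_m) = 42.6637 / 47.1337 = 0.9052
MRP = 9.15% − 1.08% = 8.07%
E(R) = R_f + β × MRP = 1.08% + 0.9052 × 8.07% = 8.38%

8.38%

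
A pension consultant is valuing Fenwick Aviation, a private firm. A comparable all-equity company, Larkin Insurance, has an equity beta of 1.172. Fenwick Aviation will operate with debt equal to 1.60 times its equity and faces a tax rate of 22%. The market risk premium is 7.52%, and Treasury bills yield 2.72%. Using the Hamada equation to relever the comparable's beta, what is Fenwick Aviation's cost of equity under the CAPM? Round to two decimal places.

β_L = β_U × [1 + (1 − t)(D/E)] = 1.172 × [1 + (1 − 0.22) × 1.60]
    = 1.172 × [1 + 0.78 × 1.60] = 1.172 × 2.2480 = 2.6347
E(R) = R_f + β_L × MRP = 2.72% + 2.6347 × 7.52% = 22.53%

22.53%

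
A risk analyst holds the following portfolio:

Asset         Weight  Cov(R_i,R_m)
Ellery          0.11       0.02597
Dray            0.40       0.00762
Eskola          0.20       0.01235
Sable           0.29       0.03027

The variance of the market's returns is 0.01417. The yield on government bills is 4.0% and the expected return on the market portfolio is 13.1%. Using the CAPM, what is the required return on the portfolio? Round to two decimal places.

15.02%

β_Ellery = 0.02597 / 0.01417 = 1.8327
β_Dray = 0.00762 / 0.01417 = 0.5378
β_Eskola = 0.01235 / 0.01417 = 0.8716
β_Sable = 0.03027 / 0.01417 = 2.1362
β_P = Σ w_i β_i = 0.11×1.8327 + 0.40×0.5378 + 0.20×0.8716 + 0.29×2.1362 = 1.2105
MRP = 13.1% − 4.0% = 9.10%
E(R_P) = R_f + β_P × MRP = 4.0% + 1.2105 × 9.1% = 15.02%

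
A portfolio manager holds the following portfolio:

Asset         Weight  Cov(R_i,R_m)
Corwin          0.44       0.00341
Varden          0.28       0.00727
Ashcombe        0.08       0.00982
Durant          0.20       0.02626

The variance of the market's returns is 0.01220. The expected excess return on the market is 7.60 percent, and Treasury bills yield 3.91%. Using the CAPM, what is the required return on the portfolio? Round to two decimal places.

β_Corwin = 0.00341 / 0.01220 = 0.2795
β_Varden = 0.00727 / 0.01220 = 0.5959
β_Ashcombe = 0.00982 / 0.01220 = 0.8049
β_Durant = 0.02626 / 0.01220 = 2.1525
β_P = Σ w_i β_i = 0.44×0.2795 + 0.28×0.5959 + 0.08×0.8049 + 0.20×2.1525 = 0.7847
E(R_P) = R_f + β_P × MRP = 3.91% + 0.7847 × 7.60% = 9.87%

9.87%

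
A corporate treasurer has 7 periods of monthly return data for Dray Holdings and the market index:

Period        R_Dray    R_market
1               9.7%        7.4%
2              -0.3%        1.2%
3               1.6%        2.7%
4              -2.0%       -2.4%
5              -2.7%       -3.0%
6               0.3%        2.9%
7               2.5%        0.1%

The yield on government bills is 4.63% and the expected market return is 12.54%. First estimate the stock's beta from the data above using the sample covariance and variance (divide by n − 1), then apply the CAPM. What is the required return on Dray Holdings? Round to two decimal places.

Mean R_i = (9.7 − 0.3 + 1.6 − 2.0 − 2.7 + 0.3 + 2.5) / 7 = 1.3000%
Mean R_m = (7.4 + 1.2 + 2.7 − 2.4 − 3.0 + 2.9 + 0.1) / 7 = 1.2714%
Σ(R_i − R̄_i)(R_m − R̄_m) = 78.1900  ⇒  Cov = 78.1900 / 6 = 13.0317
Σ(R_m − R̄_m)² = 75.3543  ⇒  Var(R_m) = 75.3543 / 6 = 12.5591
β = Cov / Var(R_m) = 13.0317 / 12.5591 = 1.0376
MRP = 12.54% − 4.63% = 7.91%
E(R) = R_f + β × MRP = 4.63% + 1.0376 × 7.91% = 12.84%

12.84%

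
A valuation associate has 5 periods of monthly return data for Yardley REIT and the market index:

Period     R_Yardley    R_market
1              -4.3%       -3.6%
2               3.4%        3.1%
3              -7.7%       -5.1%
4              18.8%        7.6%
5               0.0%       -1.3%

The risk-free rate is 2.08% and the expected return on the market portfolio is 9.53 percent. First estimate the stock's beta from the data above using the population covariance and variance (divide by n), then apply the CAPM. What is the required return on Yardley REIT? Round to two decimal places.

Mean R_i = (-4.3 + 3.4 − 7.7 + 18.8 + 0.0) / 5 = 2.0400%
Mean R_m = (-3.6 + 3.1 − 5.1 + 7.6 − 1.3) / 5 = 0.1400%
Σ(R_i − R̄_i)(R_m − R̄_m) = 206.7420  ⇒  Cov = 206.7420 / 5 = 41.3484
Σ(R_m − R̄_m)² = 107.9320  ⇒  Var(R_m) = 107.9320 / 5 = 21.5864
β = Cov / Var(R_m) = 41.3484 / 21.5864 = 1.9155
MRP = 9.53% − 2.08% = 7.45%
E(R) = R_f + β × MRP = 2.08% + 1.9155 × 7.45% = 16.35%

16.35%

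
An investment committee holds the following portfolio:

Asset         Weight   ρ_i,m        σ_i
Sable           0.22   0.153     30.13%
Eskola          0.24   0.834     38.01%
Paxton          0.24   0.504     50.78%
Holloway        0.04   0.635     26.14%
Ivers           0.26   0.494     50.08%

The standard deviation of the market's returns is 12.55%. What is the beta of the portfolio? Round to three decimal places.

1.742

β_Sable = 0.153 × 30.13% / 12.55% = 0.3673
β_Eskola = 0.834 × 38.01% / 12.55% = 2.5259
β_Paxton = 0.504 × 50.78% / 12.55% = 2.0393
β_Holloway = 0.635 × 26.14% / 12.55% = 1.3226
β_Ivers = 0.494 × 50.08% / 12.55% = 1.9713
β_P = Σ w_i β_i = 0.22×0.3673 + 0.24×2.5259 + 0.24×2.0393 + 0.04×1.3226 + 0.26×1.9713 = 1.7419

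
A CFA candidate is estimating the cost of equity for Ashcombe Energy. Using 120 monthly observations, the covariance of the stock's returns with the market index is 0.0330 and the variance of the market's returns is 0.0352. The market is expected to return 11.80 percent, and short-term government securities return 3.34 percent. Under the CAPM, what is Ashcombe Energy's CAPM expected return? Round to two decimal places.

11.27%

β = Cov(R_i, R_m) / Var(R_m) = 0.0330 / 0.0352 = 0.9375
MRP = 11.80% − 3.34% = 8.46%
E(R) = R_f + β × MRP = 3.34% + 0.9375 × 8.46% = 11.27%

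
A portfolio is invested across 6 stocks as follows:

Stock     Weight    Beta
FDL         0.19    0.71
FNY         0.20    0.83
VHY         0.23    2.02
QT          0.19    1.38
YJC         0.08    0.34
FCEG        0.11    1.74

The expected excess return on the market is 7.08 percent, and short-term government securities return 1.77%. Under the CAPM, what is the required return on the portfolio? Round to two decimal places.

10.59%

β_P = Σ w_i β_i = 0.19×0.71 + 0.20×0.83 + 0.23×2.02 + 0.19×1.38 + 0.08×0.34 + 0.11×1.74 = 1.2463
E(R_P) = R_f + β_P × MRP = 1.77% + 1.2463 × 7.08% = 10.59%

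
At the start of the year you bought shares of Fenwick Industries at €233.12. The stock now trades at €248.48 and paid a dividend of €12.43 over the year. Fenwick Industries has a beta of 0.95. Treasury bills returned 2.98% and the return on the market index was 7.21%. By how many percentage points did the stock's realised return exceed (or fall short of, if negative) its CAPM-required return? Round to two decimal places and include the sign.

Realised HPR = (P1 + D1 − P0) / P0 = (248.48 + 12.43 − 233.12) / 233.12 = 27.79 / 233.12 = 11.9209%
MRP = 7.21% − 2.98% = 4.23%
CAPM required = R_f + β·MRP = 2.98% + 0.95 × 4.23% = 6.9985%
α = realised − required = 11.9209% − 6.9985% = +4.92%

+4.92%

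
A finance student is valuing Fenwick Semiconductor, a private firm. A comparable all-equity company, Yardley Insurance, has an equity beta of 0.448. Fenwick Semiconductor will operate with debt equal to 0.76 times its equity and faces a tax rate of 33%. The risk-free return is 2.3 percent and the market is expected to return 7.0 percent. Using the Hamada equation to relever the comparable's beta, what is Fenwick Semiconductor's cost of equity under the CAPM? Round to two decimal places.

β_L = β_U × [1 + (1 − t)(D/E)] = 0.448 × [1 + (1 − 0.33) × 0.76]
    = 0.448 × [1 + 0.67 × 0.76] = 0.448 × 1.5092 = 0.6761
MRP = 7.0% − 2.3% = 4.70%
E(R) = R_f + β_L × MRP = 2.3% + 0.6761 × 4.7% = 5.48%

5.48%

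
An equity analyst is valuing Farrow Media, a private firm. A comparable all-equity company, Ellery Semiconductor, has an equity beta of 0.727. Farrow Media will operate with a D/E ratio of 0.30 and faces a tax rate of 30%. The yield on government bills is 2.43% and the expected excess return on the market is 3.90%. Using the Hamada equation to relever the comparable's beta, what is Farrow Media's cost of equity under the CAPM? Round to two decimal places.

β_L = β_U × [1 + (1 − t)(D/E)] = 0.727 × [1 + (1 − 0.30) × 0.30]
    = 0.727 × [1 + 0.70 × 0.30] = 0.727 × 1.2100 = 0.8797
E(R) = R_f + β_L × MRP = 2.43% + 0.8797 × 3.90% = 5.86%

5.86%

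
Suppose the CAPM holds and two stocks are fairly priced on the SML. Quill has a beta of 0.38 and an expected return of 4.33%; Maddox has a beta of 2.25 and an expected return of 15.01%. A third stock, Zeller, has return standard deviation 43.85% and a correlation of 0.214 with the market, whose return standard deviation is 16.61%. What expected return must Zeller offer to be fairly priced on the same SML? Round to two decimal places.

5.39%

MRP = (15.01% − 4.33%) / (2.25 − 0.38) = 5.7112%
R_f = 4.33% − 0.38 × 5.7112% = 2.1597%
β_Zeller = ρ·σ_i/σ_m = 0.214 × 43.85 / 16.61 = 0.5650
E(R_Zeller) = R_f + β × MRP = 2.1597% + 0.5650 × 5.7112% = 5.39%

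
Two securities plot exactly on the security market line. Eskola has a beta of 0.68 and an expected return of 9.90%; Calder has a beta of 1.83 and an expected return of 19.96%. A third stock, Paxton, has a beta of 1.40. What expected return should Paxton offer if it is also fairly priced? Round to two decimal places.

MRP (SML slope) = (19.96% − 9.90%) / (1.83 − 0.68) = 10.06% / 1.15 = 8.7478%
R_f (intercept) = 9.90% − 0.68 × 8.7478% = 3.9515%
E(R_Paxton) = R_f + β × MRP = 3.9515% + 1.40 × 8.7478% = 16.20%

16.20%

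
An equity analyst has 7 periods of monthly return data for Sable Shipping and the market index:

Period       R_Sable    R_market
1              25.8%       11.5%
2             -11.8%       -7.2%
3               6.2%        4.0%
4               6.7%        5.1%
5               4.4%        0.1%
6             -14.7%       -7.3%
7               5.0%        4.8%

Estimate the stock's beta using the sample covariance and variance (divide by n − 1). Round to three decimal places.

1.888

Mean R_i = (25.8 − 11.8 + 6.2 + 6.7 + 4.4 − 14.7 + 5.0) / 7 = 3.0857%
Mean R_m = (11.5 − 7.2 + 4.0 + 5.1 + 0.1 − 7.3 + 4.8) / 7 = 1.5714%
Σ(R_i − R̄_i)(R_m − R̄_m) = 538.4371  ⇒  Cov = 538.4371 / 6 = 89.7395
Σ(R_m − R̄_m)² = 285.1543  ⇒  Var(R_m) = 285.1543 / 6 = 47.5257
β = Cov / Var(R_m) = 89.7395 / 47.5257 = 1.8882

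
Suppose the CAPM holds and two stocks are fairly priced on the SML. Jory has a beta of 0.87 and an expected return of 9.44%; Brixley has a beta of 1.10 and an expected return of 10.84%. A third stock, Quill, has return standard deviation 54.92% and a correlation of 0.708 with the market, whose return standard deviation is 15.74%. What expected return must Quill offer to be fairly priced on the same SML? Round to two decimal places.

MRP = (10.84% − 9.44%) / (1.10 − 0.87) = 6.0870%
R_f = 9.44% − 0.87 × 6.0870% = 4.1443%
β_Quill = ρ·σ_i/σ_m = 0.708 × 54.92 / 15.74 = 2.4704
E(R_Quill) = R_f + β × MRP = 4.1443% + 2.4704 × 6.0870% = 19.18%

19.18%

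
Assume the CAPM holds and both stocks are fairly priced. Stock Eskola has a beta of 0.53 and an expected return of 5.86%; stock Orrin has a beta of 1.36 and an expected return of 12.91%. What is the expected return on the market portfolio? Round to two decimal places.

9.85%

Both satisfy E(R) = R_f + β·MRP, so the slope of the SML is
MRP = (12.91% − 5.86%) / (1.36 − 0.53) = 7.05% / 0.83 = 8.4940%
R_f = E(R_Eskola) − β_Eskola·MRP = 5.86% − 0.53 × 8.4940% = 1.3582%
E(R_m) = R_f + MRP = 1.3582% + 8.4940% = 9.85%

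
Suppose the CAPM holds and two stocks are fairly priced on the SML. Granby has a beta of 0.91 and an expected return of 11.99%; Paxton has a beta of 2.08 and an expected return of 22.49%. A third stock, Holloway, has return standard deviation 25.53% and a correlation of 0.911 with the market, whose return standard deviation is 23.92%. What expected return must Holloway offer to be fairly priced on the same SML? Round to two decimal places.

12.55%

MRP = (22.49% − 11.99%) / (2.08 − 0.91) = 8.9744%
R_f = 11.99% − 0.91 × 8.9744% = 3.8233%
β_Holloway = ρ·σ_i/σ_m = 0.911 × 25.53 / 23.92 = 0.9723
E(R_Holloway) = R_f + β × MRP = 3.8233% + 0.9723 × 8.9744% = 12.55%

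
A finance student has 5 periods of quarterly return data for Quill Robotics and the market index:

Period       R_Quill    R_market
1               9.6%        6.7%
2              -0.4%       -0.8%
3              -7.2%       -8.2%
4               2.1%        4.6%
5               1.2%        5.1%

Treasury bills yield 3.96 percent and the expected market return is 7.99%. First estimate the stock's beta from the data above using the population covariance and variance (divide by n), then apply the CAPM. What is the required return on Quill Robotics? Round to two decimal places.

7.52%

Mean R_i = (9.6 − 0.4 − 7.2 + 2.1 + 1.2) / 5 = 1.0600%
Mean R_m = (6.7 − 0.8 − 8.2 + 4.6 + 5.1) / 5 = 1.4800%
Σ(R_i − R̄_i)(R_m − R̄_m) = 131.6160  ⇒  Cov = 131.6160 / 5 = 26.3232
Σ(R_m − R̄_m)² = 148.9880  ⇒  Var(R_m) = 148.9880 / 5 = 29.7976
β = Cov / Var(R_m) = 26.3232 / 29.7976 = 0.8834
MRP = 7.99% − 3.96% = 4.03%
E(R) = R_f + β × MRP = 3.96% + 0.8834 × 4.03% = 7.52%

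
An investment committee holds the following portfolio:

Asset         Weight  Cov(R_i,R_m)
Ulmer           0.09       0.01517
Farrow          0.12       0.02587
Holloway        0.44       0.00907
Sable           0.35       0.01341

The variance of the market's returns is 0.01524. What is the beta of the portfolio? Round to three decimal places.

β_Ulmer = 0.01517 / 0.01524 = 0.9954
β_Farrow = 0.02587 / 0.01524 = 1.6975
β_Holloway = 0.00907 / 0.01524 = 0.5951
β_Sable = 0.01341 / 0.01524 = 0.8799
β_P = Σ w_i β_i = 0.09×0.9954 + 0.12×1.6975 + 0.44×0.5951 + 0.35×0.8799 = 0.8631

0.863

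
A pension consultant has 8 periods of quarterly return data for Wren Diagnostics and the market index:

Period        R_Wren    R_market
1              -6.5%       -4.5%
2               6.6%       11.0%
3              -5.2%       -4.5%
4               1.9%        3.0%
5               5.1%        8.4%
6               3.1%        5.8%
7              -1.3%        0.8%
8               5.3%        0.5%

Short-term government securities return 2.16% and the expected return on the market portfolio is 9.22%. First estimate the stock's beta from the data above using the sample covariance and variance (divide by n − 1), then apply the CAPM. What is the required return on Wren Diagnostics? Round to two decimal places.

7.55%

Mean R_i = (-6.5 + 6.6 − 5.2 + 1.9 + 5.1 + 3.1 − 1.3 + 5.3) / 8 = 1.1250%
Mean R_m = (-4.5 + 11.0 − 4.5 + 3.0 + 8.4 + 5.8 + 0.8 + 0.5) / 8 = 2.5625%
Σ(R_i − R̄_i)(R_m − R̄_m) = 170.3175  ⇒  Cov = 170.3175 / 7 = 24.3311
Σ(R_m − R̄_m)² = 223.0588  ⇒  Var(R_m) = 223.0588 / 7 = 31.8655
β = Cov / Var(R_m) = 24.3311 / 31.8655 = 0.7636
MRP = 9.22% − 2.16% = 7.06%
E(R) = R_f + β × MRP = 2.16% + 0.7636 × 7.06% = 7.55%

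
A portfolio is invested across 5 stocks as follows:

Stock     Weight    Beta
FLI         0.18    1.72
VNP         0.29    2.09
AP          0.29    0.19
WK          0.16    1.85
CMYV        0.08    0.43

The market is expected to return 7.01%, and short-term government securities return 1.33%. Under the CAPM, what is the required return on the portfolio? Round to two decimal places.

β_P = Σ w_i β_i = 0.18×1.72 + 0.29×2.09 + 0.29×0.19 + 0.16×1.85 + 0.08×0.43 = 1.3012
MRP = 7.01% − 1.33% = 5.68%
E(R_P) = R_f + β_P × MRP = 1.33% + 1.3012 × 5.68% = 8.72%

8.72%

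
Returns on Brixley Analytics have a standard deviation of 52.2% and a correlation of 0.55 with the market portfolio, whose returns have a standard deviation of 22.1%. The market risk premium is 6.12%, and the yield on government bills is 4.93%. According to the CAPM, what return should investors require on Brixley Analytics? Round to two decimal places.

β = ρ × σ_i / σ_m = 0.55 × 52.2% / 22.1% = 1.2991
E(R) = 4.93% + 1.2991 × 6.12% = 12.88%

12.88%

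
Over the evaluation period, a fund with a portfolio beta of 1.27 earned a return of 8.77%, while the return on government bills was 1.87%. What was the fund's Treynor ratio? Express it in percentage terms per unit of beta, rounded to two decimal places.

5.43%

Treynor = (R_P − R_f) / β_P = (8.77% − 1.87%) / 1.2700 = 6.90% / 1.2700 = 5.43%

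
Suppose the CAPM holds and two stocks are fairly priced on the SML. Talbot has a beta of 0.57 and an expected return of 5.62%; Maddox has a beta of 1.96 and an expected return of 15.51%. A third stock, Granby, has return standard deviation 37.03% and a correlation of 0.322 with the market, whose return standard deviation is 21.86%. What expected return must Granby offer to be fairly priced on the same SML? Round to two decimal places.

MRP = (15.51% − 5.62%) / (1.96 − 0.57) = 7.1151%
R_f = 5.62% − 0.57 × 7.1151% = 1.5644%
β_Granby = ρ·σ_i/σ_m = 0.322 × 37.03 / 21.86 = 0.5455
E(R_Granby) = R_f + β × MRP = 1.5644% + 0.5455 × 7.1151% = 5.45%

5.45%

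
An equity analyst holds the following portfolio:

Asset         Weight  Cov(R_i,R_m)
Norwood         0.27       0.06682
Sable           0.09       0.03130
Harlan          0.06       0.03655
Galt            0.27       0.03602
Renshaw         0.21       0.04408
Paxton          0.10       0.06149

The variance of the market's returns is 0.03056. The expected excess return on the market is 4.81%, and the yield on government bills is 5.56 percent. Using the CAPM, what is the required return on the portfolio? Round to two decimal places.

13.14%

β_Norwood = 0.06682 / 0.03056 = 2.1865
β_Sable = 0.03130 / 0.03056 = 1.0242
β_Harlan = 0.03655 / 0.03056 = 1.1960
β_Galt = 0.03602 / 0.03056 = 1.1787
β_Renshaw = 0.04408 / 0.03056 = 1.4424
β_Paxton = 0.06149 / 0.03056 = 2.0121
β_P = Σ w_i β_i = 0.27×2.1865 + 0.09×1.0242 + 0.06×1.1960 + 0.27×1.1787 + 0.21×1.4424 + 0.10×2.0121 = 1.5767
E(R_P) = R_f + β_P × MRP = 5.56% + 1.5767 × 4.81% = 13.14%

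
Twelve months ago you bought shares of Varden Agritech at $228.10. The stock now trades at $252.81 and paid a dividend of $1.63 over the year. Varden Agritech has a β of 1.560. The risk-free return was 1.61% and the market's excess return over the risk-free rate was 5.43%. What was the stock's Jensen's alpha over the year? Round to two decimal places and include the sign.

Realised HPR = (P1 + D1 − P0) / P0 = (252.81 + 1.63 − 228.10) / 228.10 = 26.34 / 228.10 = 11.5476%
CAPM required = R_f + β·MRP = 1.61% + 1.560 × 5.43% = 10.08080%
α = realised − required = 11.5476% − 10.08080% = +1.47%

+1.47%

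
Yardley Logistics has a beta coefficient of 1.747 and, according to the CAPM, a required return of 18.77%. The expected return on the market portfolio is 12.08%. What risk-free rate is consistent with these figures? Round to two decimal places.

E(R) = R_f + β(E(R_m) − R_f) = R_f(1 − β) + β·E(R_m)
18.77% = R_f × (1 − 1.747) + 1.747 × 12.08%
18.77% = R_f × -0.747 + 21.10376%
R_f = (18.77% − 21.10376%) / -0.747 = 3.12%

3.12%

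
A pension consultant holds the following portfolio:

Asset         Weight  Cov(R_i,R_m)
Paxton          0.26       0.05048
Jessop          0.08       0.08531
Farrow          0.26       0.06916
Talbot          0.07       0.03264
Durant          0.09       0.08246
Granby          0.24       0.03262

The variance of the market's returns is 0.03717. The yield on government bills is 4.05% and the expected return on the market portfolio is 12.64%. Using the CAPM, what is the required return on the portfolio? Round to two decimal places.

16.87%

β_Paxton = 0.05048 / 0.03717 = 1.3581
β_Jessop = 0.08531 / 0.03717 = 2.2951
β_Farrow = 0.06916 / 0.03717 = 1.8606
β_Talbot = 0.03264 / 0.03717 = 0.8781
β_Durant = 0.08246 / 0.03717 = 2.2185
β_Granby = 0.03262 / 0.03717 = 0.8776
β_P = Σ w_i β_i = 0.26×1.3581 + 0.08×2.2951 + 0.26×1.8606 + 0.07×0.8781 + 0.09×2.2185 + 0.24×0.8776 = 1.4922
MRP = 12.64% − 4.05% = 8.59%
E(R_P) = R_f + β_P × MRP = 4.05% + 1.4922 × 8.59% = 16.87%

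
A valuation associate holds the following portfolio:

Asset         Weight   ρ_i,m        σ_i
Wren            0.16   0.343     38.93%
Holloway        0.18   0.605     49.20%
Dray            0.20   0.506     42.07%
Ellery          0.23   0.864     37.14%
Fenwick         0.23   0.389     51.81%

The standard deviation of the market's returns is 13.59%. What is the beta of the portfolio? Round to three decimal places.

1.749

β_Wren = 0.343 × 38.93% / 13.59% = 0.9826
β_Holloway = 0.605 × 49.20% / 13.59% = 2.1903
β_Dray = 0.506 × 42.07% / 13.59% = 1.5664
β_Ellery = 0.864 × 37.14% / 13.59% = 2.3612
β_Fenwick = 0.389 × 51.81% / 13.59% = 1.4830
β_P = Σ w_i β_i = 0.16×0.9826 + 0.18×2.1903 + 0.20×1.5664 + 0.23×2.3612 + 0.23×1.4830 = 1.7489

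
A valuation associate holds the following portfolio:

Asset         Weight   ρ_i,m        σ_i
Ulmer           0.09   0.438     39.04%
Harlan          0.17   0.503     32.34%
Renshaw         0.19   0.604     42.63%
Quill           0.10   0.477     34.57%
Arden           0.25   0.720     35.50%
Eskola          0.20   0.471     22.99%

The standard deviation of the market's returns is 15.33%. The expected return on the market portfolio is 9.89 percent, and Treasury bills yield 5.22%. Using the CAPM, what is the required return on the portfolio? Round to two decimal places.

β_Ulmer = 0.438 × 39.04% / 15.33% = 1.1154
β_Harlan = 0.503 × 32.34% / 15.33% = 1.0611
β_Renshaw = 0.604 × 42.63% / 15.33% = 1.6796
β_Quill = 0.477 × 34.57% / 15.33% = 1.0757
β_Arden = 0.720 × 35.50% / 15.33% = 1.6673
β_Eskola = 0.471 × 22.99% / 15.33% = 0.7063
β_P = Σ w_i β_i = 0.09×1.1154 + 0.17×1.0611 + 0.19×1.6796 + 0.10×1.0757 + 0.25×1.6673 + 0.20×0.7063 = 1.2656
MRP = 9.89% − 5.22% = 4.67%
E(R_P) = R_f + β_P × MRP = 5.22% + 1.2656 × 4.67% = 11.13%

11.13%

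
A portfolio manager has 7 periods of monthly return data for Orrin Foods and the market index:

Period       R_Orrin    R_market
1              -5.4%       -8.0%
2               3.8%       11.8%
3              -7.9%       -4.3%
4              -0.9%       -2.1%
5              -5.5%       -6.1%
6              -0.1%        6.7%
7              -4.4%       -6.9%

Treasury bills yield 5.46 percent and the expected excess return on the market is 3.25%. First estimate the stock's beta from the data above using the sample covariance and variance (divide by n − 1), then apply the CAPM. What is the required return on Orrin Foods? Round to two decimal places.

Mean R_i = (-5.4 + 3.8 − 7.9 − 0.9 − 5.5 − 0.1 − 4.4) / 7 = -2.9143%
Mean R_m = (-8.0 + 11.8 − 4.3 − 2.1 − 6.1 + 6.7 − 6.9) / 7 = -1.2714%
Σ(R_i − R̄_i)(R_m − R̄_m) = 161.2029  ⇒  Cov = 161.2029 / 6 = 26.8672
Σ(R_m − R̄_m)² = 344.5343  ⇒  Var(R_m) = 344.5343 / 6 = 57.4224
β = Cov / Var(R_m) = 26.8672 / 57.4224 = 0.4679
E(R) = R_f + β × MRP = 5.46% + 0.4679 × 3.25% = 6.98%

6.98%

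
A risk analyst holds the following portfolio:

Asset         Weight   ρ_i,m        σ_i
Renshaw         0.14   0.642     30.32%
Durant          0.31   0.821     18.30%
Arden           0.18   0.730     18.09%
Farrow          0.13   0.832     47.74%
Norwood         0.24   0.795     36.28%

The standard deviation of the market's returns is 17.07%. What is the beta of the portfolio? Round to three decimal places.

1.280

β_Renshaw = 0.642 × 30.32% / 17.07% = 1.1403
β_Durant = 0.821 × 18.30% / 17.07% = 0.8802
β_Arden = 0.730 × 18.09% / 17.07% = 0.7736
β_Farrow = 0.832 × 47.74% / 17.07% = 2.3269
β_Norwood = 0.795 × 36.28% / 17.07% = 1.6897
β_P = Σ w_i β_i = 0.14×1.1403 + 0.31×0.8802 + 0.18×0.7736 + 0.13×2.3269 + 0.24×1.6897 = 1.2798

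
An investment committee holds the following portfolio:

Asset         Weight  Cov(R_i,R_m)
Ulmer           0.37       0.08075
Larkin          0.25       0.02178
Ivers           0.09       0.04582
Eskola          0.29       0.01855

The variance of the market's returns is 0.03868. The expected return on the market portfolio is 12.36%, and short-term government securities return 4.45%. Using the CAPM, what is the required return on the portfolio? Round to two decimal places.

β_Ulmer = 0.08075 / 0.03868 = 2.0876
β_Larkin = 0.02178 / 0.03868 = 0.5631
β_Ivers = 0.04582 / 0.03868 = 1.1846
β_Eskola = 0.01855 / 0.03868 = 0.4796
β_P = Σ w_i β_i = 0.37×2.0876 + 0.25×0.5631 + 0.09×1.1846 + 0.29×0.4796 = 1.1589
MRP = 12.36% − 4.45% = 7.91%
E(R_P) = R_f + β_P × MRP = 4.45% + 1.1589 × 7.91% = 13.62%

13.62%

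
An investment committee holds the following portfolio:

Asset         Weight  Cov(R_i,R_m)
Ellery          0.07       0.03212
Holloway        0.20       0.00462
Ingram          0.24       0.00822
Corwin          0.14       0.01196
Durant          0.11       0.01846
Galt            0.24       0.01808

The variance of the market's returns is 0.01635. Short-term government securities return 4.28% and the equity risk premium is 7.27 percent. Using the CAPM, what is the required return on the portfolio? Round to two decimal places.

10.14%

β_Ellery = 0.03212 / 0.01635 = 1.9645
β_Holloway = 0.00462 / 0.01635 = 0.2826
β_Ingram = 0.00822 / 0.01635 = 0.5028
β_Corwin = 0.01196 / 0.01635 = 0.7315
β_Durant = 0.01846 / 0.01635 = 1.1291
β_Galt = 0.01808 / 0.01635 = 1.1058
β_P = Σ w_i β_i = 0.07×1.9645 + 0.20×0.2826 + 0.24×0.5028 + 0.14×0.7315 + 0.11×1.1291 + 0.24×1.1058 = 0.8067
E(R_P) = R_f + β_P × MRP = 4.28% + 0.8067 × 7.27% = 10.14%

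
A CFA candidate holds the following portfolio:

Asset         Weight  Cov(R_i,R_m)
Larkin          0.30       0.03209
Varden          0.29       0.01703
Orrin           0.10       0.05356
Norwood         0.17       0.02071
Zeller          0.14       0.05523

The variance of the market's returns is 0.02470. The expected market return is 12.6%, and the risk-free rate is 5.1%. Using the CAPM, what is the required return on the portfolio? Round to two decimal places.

β_Larkin = 0.03209 / 0.02470 = 1.2992
β_Varden = 0.01703 / 0.02470 = 0.6895
β_Orrin = 0.05356 / 0.02470 = 2.1684
β_Norwood = 0.02071 / 0.02470 = 0.8385
β_Zeller = 0.05523 / 0.02470 = 2.2360
β_P = Σ w_i β_i = 0.30×1.2992 + 0.29×0.6895 + 0.10×2.1684 + 0.17×0.8385 + 0.14×2.2360 = 1.2621
MRP = 12.6% − 5.1% = 7.50%
E(R_P) = R_f + β_P × MRP = 5.1% + 1.2621 × 7.5% = 14.57%

14.57%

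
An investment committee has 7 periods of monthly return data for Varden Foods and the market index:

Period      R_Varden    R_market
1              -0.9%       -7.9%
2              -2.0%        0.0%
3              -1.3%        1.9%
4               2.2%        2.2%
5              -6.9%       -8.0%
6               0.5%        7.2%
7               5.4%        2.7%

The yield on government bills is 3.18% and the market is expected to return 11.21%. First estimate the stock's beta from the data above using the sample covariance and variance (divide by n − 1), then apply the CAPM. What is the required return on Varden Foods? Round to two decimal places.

Mean R_i = (-0.9 − 2.0 − 1.3 + 2.2 − 6.9 + 0.5 + 5.4) / 7 = -0.4286%
Mean R_m = (-7.9 + 0.0 + 1.9 + 2.2 − 8.0 + 7.2 + 2.7) / 7 = -0.2714%
Σ(R_i − R̄_i)(R_m − R̄_m) = 82.0457  ⇒  Cov = 82.0457 / 6 = 13.6743
Σ(R_m − R̄_m)² = 193.4743  ⇒  Var(R_m) = 193.4743 / 6 = 32.2457
β = Cov / Var(R_m) = 13.6743 / 32.2457 = 0.4241
MRP = 11.21% − 3.18% = 8.03%
E(R) = R_f + β × MRP = 3.18% + 0.4241 × 8.03% = 6.59%

6.59%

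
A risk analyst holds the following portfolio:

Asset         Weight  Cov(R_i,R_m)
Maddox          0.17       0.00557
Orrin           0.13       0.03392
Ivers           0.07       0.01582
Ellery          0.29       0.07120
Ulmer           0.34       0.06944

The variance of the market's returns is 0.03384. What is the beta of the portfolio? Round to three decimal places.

1.499

β_Maddox = 0.00557 / 0.03384 = 0.1646
β_Orrin = 0.03392 / 0.03384 = 1.0024
β_Ivers = 0.01582 / 0.03384 = 0.4675
β_Ellery = 0.07120 / 0.03384 = 2.1040
β_Ulmer = 0.06944 / 0.03384 = 2.0520
β_P = Σ w_i β_i = 0.17×0.1646 + 0.13×1.0024 + 0.07×0.4675 + 0.29×2.1040 + 0.34×2.0520 = 1.4989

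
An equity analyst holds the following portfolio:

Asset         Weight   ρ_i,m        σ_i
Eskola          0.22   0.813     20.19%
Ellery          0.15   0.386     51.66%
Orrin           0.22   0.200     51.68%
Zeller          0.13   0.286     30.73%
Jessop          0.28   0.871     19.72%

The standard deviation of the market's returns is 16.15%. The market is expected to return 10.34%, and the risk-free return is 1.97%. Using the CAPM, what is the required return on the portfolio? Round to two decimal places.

9.65%

β_Eskola = 0.813 × 20.19% / 16.15% = 1.0164
β_Ellery = 0.386 × 51.66% / 16.15% = 1.2347
β_Orrin = 0.200 × 51.68% / 16.15% = 0.6400
β_Zeller = 0.286 × 30.73% / 16.15% = 0.5442
β_Jessop = 0.871 × 19.72% / 16.15% = 1.0635
β_P = Σ w_i β_i = 0.22×1.0164 + 0.15×1.2347 + 0.22×0.6400 + 0.13×0.5442 + 0.28×1.0635 = 0.9181
MRP = 10.34% − 1.97% = 8.37%
E(R_P) = R_f + β_P × MRP = 1.97% + 0.9181 × 8.37% = 9.65%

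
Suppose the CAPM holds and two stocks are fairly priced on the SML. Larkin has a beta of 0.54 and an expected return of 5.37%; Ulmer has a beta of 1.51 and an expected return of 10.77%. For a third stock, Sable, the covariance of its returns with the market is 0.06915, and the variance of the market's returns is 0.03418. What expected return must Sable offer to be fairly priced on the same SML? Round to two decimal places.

MRP = (10.77% − 5.37%) / (1.51 − 0.54) = 5.5670%
R_f = 5.37% − 0.54 × 5.5670% = 2.3638%
β_Sable = Cov / Var(R_m) = 0.06915 / 0.03418 = 2.0231
E(R_Sable) = R_f + β × MRP = 2.3638% + 2.0231 × 5.5670% = 13.63%

13.63%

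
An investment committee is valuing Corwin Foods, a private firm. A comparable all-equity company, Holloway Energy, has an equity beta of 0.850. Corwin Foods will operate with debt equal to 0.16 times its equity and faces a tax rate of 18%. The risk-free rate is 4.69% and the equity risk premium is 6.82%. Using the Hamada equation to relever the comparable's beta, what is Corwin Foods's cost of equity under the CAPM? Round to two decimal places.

11.25%

β_L = β_U × [1 + (1 − t)(D/E)] = 0.850 × [1 + (1 − 0.18) × 0.16]
    = 0.850 × [1 + 0.82 × 0.16] = 0.850 × 1.1312 = 0.9615
E(R) = R_f + β_L × MRP = 4.69% + 0.9615 × 6.82% = 11.25%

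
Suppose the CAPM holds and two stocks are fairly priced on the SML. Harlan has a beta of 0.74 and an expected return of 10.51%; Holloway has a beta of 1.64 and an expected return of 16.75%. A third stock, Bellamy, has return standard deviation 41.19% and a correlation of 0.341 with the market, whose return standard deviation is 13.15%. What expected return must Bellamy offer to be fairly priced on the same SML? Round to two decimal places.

12.78%

MRP = (16.75% − 10.51%) / (1.64 − 0.74) = 6.9333%
R_f = 10.51% − 0.74 × 6.9333% = 5.3794%
β_Bellamy = ρ·σ_i/σ_m = 0.341 × 41.19 / 13.15 = 1.0681
E(R_Bellamy) = R_f + β × MRP = 5.3794% + 1.0681 × 6.9333% = 12.78%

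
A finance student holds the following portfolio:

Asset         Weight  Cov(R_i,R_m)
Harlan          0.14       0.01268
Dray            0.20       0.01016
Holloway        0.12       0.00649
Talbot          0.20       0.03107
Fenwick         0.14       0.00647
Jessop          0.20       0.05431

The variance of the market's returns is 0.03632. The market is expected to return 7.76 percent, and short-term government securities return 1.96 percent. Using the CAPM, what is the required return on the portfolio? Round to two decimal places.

5.56%

β_Harlan = 0.01268 / 0.03632 = 0.3491
β_Dray = 0.01016 / 0.03632 = 0.2797
β_Holloway = 0.00649 / 0.03632 = 0.1787
β_Talbot = 0.03107 / 0.03632 = 0.8555
β_Fenwick = 0.00647 / 0.03632 = 0.1781
β_Jessop = 0.05431 / 0.03632 = 1.4953
β_P = Σ w_i β_i = 0.14×0.3491 + 0.20×0.2797 + 0.12×0.1787 + 0.20×0.8555 + 0.14×0.1781 + 0.20×1.4953 = 0.6214
MRP = 7.76% − 1.96% = 5.80%
E(R_P) = R_f + β_P × MRP = 1.96% + 0.6214 × 5.80% = 5.56%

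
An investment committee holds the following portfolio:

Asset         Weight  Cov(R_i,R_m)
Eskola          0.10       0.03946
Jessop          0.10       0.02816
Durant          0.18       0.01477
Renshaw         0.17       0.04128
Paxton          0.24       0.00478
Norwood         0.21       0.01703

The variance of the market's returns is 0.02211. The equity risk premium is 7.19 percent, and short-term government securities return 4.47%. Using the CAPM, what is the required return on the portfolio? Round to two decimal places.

β_Eskola = 0.03946 / 0.02211 = 1.7847
β_Jessop = 0.02816 / 0.02211 = 1.2736
β_Durant = 0.01477 / 0.02211 = 0.6680
β_Renshaw = 0.04128 / 0.02211 = 1.8670
β_Paxton = 0.00478 / 0.02211 = 0.2162
β_Norwood = 0.01703 / 0.02211 = 0.7702
β_P = Σ w_i β_i = 0.10×1.7847 + 0.10×1.2736 + 0.18×0.6680 + 0.17×1.8670 + 0.24×0.2162 + 0.21×0.7702 = 0.9571
E(R_P) = R_f + β_P × MRP = 4.47% + 0.9571 × 7.19% = 11.35%

11.35%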